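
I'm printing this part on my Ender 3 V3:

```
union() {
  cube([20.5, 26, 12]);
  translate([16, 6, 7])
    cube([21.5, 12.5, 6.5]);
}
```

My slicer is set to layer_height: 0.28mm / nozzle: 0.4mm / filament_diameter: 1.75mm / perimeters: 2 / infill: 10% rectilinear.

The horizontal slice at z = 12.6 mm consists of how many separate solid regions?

1

At z = 12.6 mm: the cube is absent (z outside [0, 12]); the cube at (16, 6) (footprint 21.5×12.5) is included at this height; Taking the union: only the 21.5×12.5 cube at (16, 6) is present, so the union is just that shape — 1 connected region. The result has 1 disconnected region.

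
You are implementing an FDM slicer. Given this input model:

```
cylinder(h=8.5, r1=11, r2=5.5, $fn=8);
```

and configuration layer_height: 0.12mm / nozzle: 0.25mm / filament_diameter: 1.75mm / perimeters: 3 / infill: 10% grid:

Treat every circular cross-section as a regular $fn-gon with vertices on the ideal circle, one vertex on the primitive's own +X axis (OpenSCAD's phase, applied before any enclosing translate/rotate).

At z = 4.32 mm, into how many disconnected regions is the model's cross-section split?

At z = 4.32 mm: the cone: at t=0.508 of its height the radius interpolates to r₁+(r₂−r₁)t = 8.205, giving a regular 8-gon of that circumradius. The result has 1 disconnected region.

1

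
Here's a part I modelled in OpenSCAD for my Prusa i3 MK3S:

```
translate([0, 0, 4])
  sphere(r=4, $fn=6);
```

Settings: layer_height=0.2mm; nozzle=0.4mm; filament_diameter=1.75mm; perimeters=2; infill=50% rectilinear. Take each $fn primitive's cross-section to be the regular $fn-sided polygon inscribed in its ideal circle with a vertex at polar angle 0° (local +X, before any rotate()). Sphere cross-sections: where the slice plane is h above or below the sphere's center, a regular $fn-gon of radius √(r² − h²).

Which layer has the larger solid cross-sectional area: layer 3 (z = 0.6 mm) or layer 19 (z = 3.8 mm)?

Layer 3 (z = 0.6): the r=4 sphere slices to a regular 6-gon of circumradius 2.107 (√(r²−h²) with h=3.4 from center) (area = (6/2)·2.107²·sin(360°/6) = 11.54 mm²). So its area = 11.54 mm². Layer 19 (z = 3.8): the r=4 sphere slices to a regular 6-gon of circumradius 3.995 (√(r²−h²) with h=0.2 from center) (area = (6/2)·3.995²·sin(360°/6) = 41.47 mm²). So its area = 41.47 mm². Layer 19 is larger (41.47 vs 11.54 mm²).

layer 19 (z = 3.8 mm)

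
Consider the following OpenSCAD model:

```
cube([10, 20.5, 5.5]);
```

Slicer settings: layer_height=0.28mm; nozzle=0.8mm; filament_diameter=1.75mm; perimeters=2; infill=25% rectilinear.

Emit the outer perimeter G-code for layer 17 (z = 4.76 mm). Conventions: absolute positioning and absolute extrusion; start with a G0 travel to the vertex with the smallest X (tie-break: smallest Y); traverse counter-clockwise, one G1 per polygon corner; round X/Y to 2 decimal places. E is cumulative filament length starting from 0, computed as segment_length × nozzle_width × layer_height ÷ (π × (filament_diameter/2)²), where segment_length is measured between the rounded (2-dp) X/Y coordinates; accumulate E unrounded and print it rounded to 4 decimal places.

G0 X0.00 Y0.00 Z4.76
G1 X10.00 Y0.00 E0.9313
G1 X10.00 Y20.50 E2.8404
G1 X0.00 Y20.50 E3.7717
G1 X0.00 Y0.00 E5.6808

At z = 4.76 mm: the 10×20.5 cube contributes its full rectangle. The outline is a single polygon with 4 vertices. Extrusion per mm of travel: 0.8 × 0.28 / (π × 0.875²) = 0.093128. Accumulating E over each segment gives final E = 5.6808.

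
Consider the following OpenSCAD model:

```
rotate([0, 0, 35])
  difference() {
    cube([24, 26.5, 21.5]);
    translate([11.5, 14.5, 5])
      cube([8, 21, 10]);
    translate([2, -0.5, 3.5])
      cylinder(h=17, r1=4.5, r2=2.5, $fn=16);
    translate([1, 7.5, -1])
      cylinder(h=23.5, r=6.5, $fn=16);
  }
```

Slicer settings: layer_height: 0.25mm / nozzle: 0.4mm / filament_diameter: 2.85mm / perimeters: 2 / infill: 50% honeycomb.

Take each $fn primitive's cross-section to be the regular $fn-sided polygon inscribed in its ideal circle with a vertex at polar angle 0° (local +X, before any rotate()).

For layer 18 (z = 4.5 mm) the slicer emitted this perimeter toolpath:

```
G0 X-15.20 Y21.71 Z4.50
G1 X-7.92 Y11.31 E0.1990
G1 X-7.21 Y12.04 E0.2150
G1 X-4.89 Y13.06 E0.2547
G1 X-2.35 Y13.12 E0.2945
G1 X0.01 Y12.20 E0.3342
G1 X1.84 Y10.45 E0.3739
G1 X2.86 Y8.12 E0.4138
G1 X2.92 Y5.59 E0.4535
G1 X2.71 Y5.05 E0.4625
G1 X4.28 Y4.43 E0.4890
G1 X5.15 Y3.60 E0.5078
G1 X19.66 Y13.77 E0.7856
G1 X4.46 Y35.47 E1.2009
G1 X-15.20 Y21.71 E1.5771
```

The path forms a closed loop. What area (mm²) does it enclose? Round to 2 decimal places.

549.14 mm²

Apply the shoelace formula to the sequence of (X, Y) vertices; enclosed area = 549.14 mm².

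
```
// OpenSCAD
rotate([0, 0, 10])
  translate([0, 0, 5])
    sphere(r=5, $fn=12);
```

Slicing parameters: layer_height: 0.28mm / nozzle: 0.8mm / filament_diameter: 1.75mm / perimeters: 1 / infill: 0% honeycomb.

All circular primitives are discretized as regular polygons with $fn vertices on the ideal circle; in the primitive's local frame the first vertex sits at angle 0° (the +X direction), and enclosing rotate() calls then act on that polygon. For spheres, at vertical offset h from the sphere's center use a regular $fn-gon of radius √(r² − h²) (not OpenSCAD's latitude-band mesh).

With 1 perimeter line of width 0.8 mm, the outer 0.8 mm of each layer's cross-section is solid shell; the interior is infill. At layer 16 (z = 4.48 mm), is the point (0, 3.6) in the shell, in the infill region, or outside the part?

At z = 4.48 mm: the r=5 sphere contributes a regular 12-gon of circumradius √(5²−0.52²) = 4.973; (rotated 10° about Z; rotation is an isometry so areas/perimeters/island counts are preserved). Overall, the cross-section is a single solid region. Undo the 10° rotation: the query point maps to (0.625, 3.545) in the un-rotated model frame. The nearest boundary edge runs (2.49, 4.31)→(0.00, 4.97); distance from the point to it = 1.22 mm. The point is inside the cross-section and 1.22 mm from the nearest boundary — more than the 0.8 mm shell width (1 × 0.8), so it's in the infill interior.

infill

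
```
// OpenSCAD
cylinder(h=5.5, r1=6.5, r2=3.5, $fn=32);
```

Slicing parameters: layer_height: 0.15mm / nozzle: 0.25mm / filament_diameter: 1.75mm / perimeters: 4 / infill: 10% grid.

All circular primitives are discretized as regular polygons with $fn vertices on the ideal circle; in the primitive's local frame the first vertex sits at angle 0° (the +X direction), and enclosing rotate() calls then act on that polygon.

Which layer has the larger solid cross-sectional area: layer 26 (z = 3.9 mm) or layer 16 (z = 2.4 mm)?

Layer 26 (z = 3.9): the cone: at t=0.709 of its height the radius interpolates to r₁+(r₂−r₁)t = 4.373, giving a regular 32-gon of that circumradius (area = (32/2)·4.373²·sin(360°/32) = 59.68 mm²). So its area = 59.68 mm². Layer 16 (z = 2.4): the cone contributes a regular 32-gon of circumradius 5.191 (interpolated between r1=6.5 and r2=3.5 at t=0.436) (area = (32/2)·5.191²·sin(360°/32) = 84.11 mm²). So its area = 84.11 mm². Layer 16 is larger (84.11 vs 59.68 mm²).

layer 16 (z = 2.4 mm)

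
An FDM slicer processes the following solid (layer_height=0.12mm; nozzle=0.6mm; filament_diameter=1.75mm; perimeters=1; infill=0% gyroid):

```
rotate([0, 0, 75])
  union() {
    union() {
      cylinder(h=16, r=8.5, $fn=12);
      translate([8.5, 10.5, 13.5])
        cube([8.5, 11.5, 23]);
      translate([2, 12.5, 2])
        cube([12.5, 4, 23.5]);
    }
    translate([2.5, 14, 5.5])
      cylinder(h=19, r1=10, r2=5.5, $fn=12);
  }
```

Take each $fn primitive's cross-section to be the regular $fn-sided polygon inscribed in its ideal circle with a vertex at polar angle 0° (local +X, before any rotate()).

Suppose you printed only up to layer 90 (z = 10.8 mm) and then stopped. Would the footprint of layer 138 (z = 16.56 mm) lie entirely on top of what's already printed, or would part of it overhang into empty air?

part overhangs

Compare the two slices. At z = 10.8: the r=8.5 cylinder gives a regular 12-gon of circumradius 8.5 (constant along its height) (area = (12/2)·8.500²·sin(360°/12) = 216.75 mm²); the cube at (8.5, 10.5) is not intersected at this z (z outside [13.5, 36.5]); the cube at (2, 12.5) is present — its section is the full 12.5×4 rectangle (area 50.00 mm²); Combining (union): the 2 present regions are separate (no shared area or edge), so areas and boundary lengths simply add and each stays a separate island — area = 266.75 mm²; the cone at (2.5, 14) contributes a regular 12-gon of circumradius 8.745 (interpolated between r1=10 and r2=5.5 at t=0.279) (area = (12/2)·8.745²·sin(360°/12) = 229.41 mm²); Combining (union): the regions partially overlap — summed areas 496.16 mm² minus the doubly-counted overlap 51.88 mm² gives 444.29 mm² — area = 444.29 mm²; (whole slice rotated 75° about Z — lengths, areas and connectivity unchanged). At z = 16.56: the cylinder is absent (z outside [0, 16]); the cube at (8.5, 10.5) is present — its section is the full 8.5×11.5 rectangle (area 97.75 mm²); the 12.5×4 cube at (2, 12.5) contributes its full rectangle (area 50.00 mm²); Combining (union): the regions partially overlap — summed areas 147.75 mm² minus the doubly-counted overlap 24.00 mm² gives 123.75 mm² — area = 123.75 mm²; the cone at (2.5, 14) contributes a regular 12-gon of circumradius 7.381 (interpolated between r1=10 and r2=5.5 at t=0.582) (area = (12/2)·7.381²·sin(360°/12) = 163.42 mm²); Merging all regions: the regions partially overlap — summed areas 287.17 mm² minus the doubly-counted overlap 32.54 mm² gives 254.63 mm² — area = 254.63 mm²; (whole slice rotated 75° about Z — lengths, areas and connectivity unchanged). Checking containment: at z = 16.56 the cross-section extends beyond the z = 10.8 cross-section by about 64.95 mm².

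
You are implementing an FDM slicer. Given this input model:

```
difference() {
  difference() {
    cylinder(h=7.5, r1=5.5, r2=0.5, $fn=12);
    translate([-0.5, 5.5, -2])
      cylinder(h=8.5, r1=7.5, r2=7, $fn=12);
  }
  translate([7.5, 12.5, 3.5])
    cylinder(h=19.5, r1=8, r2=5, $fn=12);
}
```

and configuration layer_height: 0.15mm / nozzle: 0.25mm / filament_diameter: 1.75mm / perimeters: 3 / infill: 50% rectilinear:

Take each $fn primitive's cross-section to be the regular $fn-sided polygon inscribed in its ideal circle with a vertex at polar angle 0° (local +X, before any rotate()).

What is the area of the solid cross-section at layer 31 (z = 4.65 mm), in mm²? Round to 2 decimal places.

At z = 4.65 mm: the cone contributes a regular 12-gon of circumradius 2.400 (interpolated between r1=5.5 and r2=0.5 at t=0.620) (area = (12/2)·2.400²·sin(360°/12) = 17.28 mm²); the cone at (-0.5, 5.5) (r1=7.5→r2=7) has section circumradius 7.109 here — a regular 12-gon (area = (12/2)·7.109²·sin(360°/12) = 151.61 mm²); After the difference (first − rest): starting from the cone (17.28 mm²), the cone at (-0.5, 5.5) partially overlaps it — only the 14.48 mm² overlap (of its 151.61 mm²) is removed, clipping the outline — area = 2.80 mm²; the cone at (7.5, 12.5) contributes a regular 12-gon of circumradius 7.823 (interpolated between r1=8 and r2=5 at t=0.059) (area = (12/2)·7.823²·sin(360°/12) = 183.60 mm²); Taking the first minus the rest: starting from the result so far (2.80 mm²), the cone at (7.5, 12.5) misses the remaining region (no effect) — area = 2.80 mm². Overall, the cross-section is a single solid region. Net area = 2.80 mm².

2.80 mm²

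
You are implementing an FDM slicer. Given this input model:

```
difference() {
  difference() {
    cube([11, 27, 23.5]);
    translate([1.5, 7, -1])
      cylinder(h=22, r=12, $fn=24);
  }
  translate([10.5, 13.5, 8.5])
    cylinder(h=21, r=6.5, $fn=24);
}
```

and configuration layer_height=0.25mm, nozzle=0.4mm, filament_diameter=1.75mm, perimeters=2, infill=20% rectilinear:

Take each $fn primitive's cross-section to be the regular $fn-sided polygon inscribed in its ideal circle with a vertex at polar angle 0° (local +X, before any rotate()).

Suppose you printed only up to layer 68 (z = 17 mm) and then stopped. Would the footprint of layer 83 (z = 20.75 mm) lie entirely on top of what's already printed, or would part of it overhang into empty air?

Compare the two slices. At z = 17: the cube is present — its section is the full 11×27 rectangle (area 297.00 mm²); the r=12 cylinder at (1.5, 7) gives a regular 24-gon of circumradius 12 (constant along its height) (area = (24/2)·12.000²·sin(360°/24) = 447.24 mm²); Subtracting the remaining from the first: starting from the 11×27 cube (297.00 mm²), the r=12 cylinder at (1.5, 7) partially overlaps it — only the 194.70 mm² overlap (of its 447.24 mm²) is removed, clipping the outline — area = 102.30 mm²; the cylinder at (10.5, 13.5): section is a regular 24-gon, circumradius r=6.5 (area = (24/2)·6.500²·sin(360°/24) = 131.22 mm²); Taking the first minus the rest: starting from that combined region (102.30 mm²), the r=6.5 cylinder at (10.5, 13.5) partially overlaps it — only the 14.81 mm² overlap (of its 131.22 mm²) is removed, clipping the outline — area = 87.49 mm². At z = 20.75: the cube is present — its section is the full 11×27 rectangle (area 297.00 mm²); the cylinder at (1.5, 7): section is a regular 24-gon, circumradius r=12 (area = (24/2)·12.000²·sin(360°/24) = 447.24 mm²); Subtracting the remaining from the first: starting from the 11×27 cube (297.00 mm²), the r=12 cylinder at (1.5, 7) partially overlaps it — only the 194.70 mm² overlap (of its 447.24 mm²) is removed, clipping the outline — area = 102.30 mm²; the r=6.5 cylinder at (10.5, 13.5) gives a regular 24-gon of circumradius 6.5 (constant along its height) (area = (24/2)·6.500²·sin(360°/24) = 131.22 mm²); Subtracting the remaining from the first: starting from that combined region (102.30 mm²), the r=6.5 cylinder at (10.5, 13.5) partially overlaps it — only the 14.81 mm² overlap (of its 131.22 mm²) is removed, clipping the outline — area = 87.49 mm². Checking containment: the cross-section at z = 20.75 is a subset of the cross-section at z = 17.

entirely on top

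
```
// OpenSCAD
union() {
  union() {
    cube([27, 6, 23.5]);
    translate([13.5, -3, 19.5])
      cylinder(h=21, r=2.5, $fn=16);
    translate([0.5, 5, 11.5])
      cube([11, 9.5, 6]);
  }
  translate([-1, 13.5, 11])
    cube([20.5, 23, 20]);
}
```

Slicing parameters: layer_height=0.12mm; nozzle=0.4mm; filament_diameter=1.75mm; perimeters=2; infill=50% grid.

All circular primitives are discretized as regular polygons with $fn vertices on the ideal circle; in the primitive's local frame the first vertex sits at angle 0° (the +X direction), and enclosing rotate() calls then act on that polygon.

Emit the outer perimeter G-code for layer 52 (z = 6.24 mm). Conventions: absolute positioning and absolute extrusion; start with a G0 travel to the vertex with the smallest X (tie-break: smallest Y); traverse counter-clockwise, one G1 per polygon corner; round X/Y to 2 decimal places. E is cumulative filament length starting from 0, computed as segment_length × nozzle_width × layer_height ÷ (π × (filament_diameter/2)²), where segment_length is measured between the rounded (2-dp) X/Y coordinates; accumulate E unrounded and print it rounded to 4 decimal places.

G0 X0.00 Y0.00 Z6.24
G1 X27.00 Y0.00 E0.5388
G1 X27.00 Y6.00 E0.6586
G1 X0.00 Y6.00 E1.1974
G1 X0.00 Y0.00 E1.3171

At z = 6.24 mm: the cube is present — its section is the full 27×6 rectangle; the cylinder at (13.5, -3) is absent (z outside [19.5, 40.5]); the cube at (0.5, 5) is not intersected at this z (z outside [11.5, 17.5]); Combining (union): only the 27×6 cube is present, so the union is just that shape — 1 connected region; the cube at (-1, 13.5) does not reach this height (z outside [11, 31]); Taking the union: only that combined region is present, so the union is just that shape — 1 connected region. The outline is a single polygon with 4 vertices. Extrusion per mm of travel: 0.4 × 0.12 / (π × 0.875²) = 0.019956. Accumulating E over each segment gives final E = 1.3171.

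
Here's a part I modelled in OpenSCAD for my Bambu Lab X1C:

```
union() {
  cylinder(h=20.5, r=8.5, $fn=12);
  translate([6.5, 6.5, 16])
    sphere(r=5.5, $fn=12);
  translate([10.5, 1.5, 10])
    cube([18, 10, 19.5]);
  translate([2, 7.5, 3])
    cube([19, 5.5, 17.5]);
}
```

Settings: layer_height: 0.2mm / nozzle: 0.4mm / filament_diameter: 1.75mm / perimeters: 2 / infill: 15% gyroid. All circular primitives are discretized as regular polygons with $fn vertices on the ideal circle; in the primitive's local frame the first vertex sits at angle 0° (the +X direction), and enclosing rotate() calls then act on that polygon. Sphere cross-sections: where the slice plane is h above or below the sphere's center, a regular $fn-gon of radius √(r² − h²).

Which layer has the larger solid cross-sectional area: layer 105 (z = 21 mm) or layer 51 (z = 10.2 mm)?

Layer 105 (z = 21): the cylinder does not reach this height (z outside [0, 20.5]); the r=5.5 sphere at (6.5, 6.5) contributes a regular 12-gon of circumradius √(5.5²−5²) = 2.291 (area = (12/2)·2.291²·sin(360°/12) = 15.75 mm²); the cube at (10.5, 1.5) is present — its section is the full 18×10 rectangle (area 180.00 mm²); the cube at (2, 7.5) does not reach this height (z outside [3, 20.5]); Combining (union): the 2 present regions are separate (no shared area or edge), so areas and boundary lengths simply add and each stays a separate island — area = 195.75 mm². So its area = 195.75 mm². Layer 51 (z = 10.2): the r=8.5 cylinder contributes a regular 12-gon of circumradius 8.5 (area = (12/2)·8.500²·sin(360°/12) = 216.75 mm²); the sphere at (6.5, 6.5) is not intersected at this z (|z−center|=5.800 > r=5.5); the cube at (10.5, 1.5) (footprint 18×10) is included at this height (area 180.00 mm²); the 19×5.5 cube at (2, 7.5) contributes its full rectangle (area 104.50 mm²); Merging all regions: the regions partially overlap — summed areas 501.25 mm² minus the doubly-counted overlap 42.40 mm² gives 458.85 mm² — area = 458.85 mm². So its area = 458.85 mm². Layer 51 is larger (458.85 vs 195.75 mm²).

layer 51 (z = 10.2 mm)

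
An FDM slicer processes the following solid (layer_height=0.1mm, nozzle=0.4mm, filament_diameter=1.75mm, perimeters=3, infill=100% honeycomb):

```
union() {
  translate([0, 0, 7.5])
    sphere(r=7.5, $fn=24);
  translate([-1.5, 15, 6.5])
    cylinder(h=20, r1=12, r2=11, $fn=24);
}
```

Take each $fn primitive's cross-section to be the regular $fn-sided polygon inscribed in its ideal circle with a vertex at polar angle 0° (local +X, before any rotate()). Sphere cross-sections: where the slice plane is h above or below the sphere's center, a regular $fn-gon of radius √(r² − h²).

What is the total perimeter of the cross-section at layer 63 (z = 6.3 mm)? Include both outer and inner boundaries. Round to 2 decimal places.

At z = 6.3 mm: the r=7.5 sphere slices to a regular 24-gon of circumradius 7.403 (√(r²−h²) with h=1.2 from center) (perimeter = 2·24·7.403·sin(180°/24) = 46.38 mm); the cone at (-1.5, 15) does not reach this height (z outside [6.5, 26.5]); Merging all regions: only the r=7.5 sphere is present, so the union is just that shape — boundary = 46.38 mm. Overall, the cross-section is a single solid region. Total boundary length (outer) = 46.38 mm.

46.38 mm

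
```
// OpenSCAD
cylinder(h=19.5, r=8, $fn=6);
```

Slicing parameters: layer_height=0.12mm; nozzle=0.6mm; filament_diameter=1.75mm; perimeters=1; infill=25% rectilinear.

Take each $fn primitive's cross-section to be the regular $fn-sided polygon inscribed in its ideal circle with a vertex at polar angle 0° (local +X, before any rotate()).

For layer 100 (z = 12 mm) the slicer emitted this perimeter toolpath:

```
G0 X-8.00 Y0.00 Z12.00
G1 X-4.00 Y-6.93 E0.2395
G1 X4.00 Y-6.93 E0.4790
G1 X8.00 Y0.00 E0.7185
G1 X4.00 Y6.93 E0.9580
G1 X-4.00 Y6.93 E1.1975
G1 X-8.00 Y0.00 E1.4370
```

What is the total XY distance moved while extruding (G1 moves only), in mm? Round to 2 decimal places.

48.01 mm

Sum the Euclidean lengths of each G1 segment: total = 48.01 mm.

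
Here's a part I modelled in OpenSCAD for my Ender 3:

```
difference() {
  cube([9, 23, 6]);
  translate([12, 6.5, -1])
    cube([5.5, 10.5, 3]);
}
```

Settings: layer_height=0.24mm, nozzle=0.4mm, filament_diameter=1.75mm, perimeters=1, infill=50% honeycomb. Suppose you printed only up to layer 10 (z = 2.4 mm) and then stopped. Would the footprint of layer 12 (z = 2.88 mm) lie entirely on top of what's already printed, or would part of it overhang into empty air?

entirely on top

Compare the two slices. At z = 2.4: the cube (footprint 9×23) is included at this height (area 207.00 mm²); the cube at (12, 6.5) is absent (z outside [-1, 2]); After the difference (first − rest): none of the subtracted shapes is present at this height, so the 9×23 cube is unchanged — area = 207.00 mm². At z = 2.88: the cube (footprint 9×23) is included at this height (area 207.00 mm²); the cube at (12, 6.5) is absent (z outside [-1, 2]); Taking the first minus the rest: none of the subtracted shapes is present at this height, so the 9×23 cube is unchanged — area = 207.00 mm². Checking containment: the cross-section at z = 2.88 is a subset of the cross-section at z = 2.4.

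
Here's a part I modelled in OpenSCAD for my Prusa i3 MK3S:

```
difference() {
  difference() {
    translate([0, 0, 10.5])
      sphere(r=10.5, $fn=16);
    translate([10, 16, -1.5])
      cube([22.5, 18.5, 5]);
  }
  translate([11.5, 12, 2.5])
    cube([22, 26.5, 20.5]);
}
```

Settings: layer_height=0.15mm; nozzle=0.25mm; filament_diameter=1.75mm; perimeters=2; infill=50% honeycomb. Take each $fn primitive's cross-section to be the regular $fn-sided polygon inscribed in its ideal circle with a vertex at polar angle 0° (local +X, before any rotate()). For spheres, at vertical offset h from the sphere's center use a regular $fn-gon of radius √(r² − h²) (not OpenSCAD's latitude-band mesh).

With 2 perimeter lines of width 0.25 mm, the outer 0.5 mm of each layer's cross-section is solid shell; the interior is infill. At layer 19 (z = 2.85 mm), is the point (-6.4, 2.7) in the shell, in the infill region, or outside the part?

At z = 2.85 mm: the sphere: section is a regular 16-gon, circumradius = √(r²−h²) = √(10.5²−7.65²) = 7.192; the cube at (10, 16) is present — its section is the full 22.5×18.5 rectangle; After the difference (first − rest): starting from the r=10.5 sphere, the 22.5×18.5 cube at (10, 16) misses the remaining region (no effect) — 1 connected region; the 22×26.5 cube at (11.5, 12) contributes its full rectangle; After the difference (first − rest): starting from that combined region, the 22×26.5 cube at (11.5, 12) misses the remaining region (no effect) — 1 connected region. Overall, the cross-section is a single solid region. The nearest boundary edge runs (-6.64, 2.75)→(-5.09, 5.09); distance from the point to it = 0.23 mm. The point is inside the cross-section, 0.23 mm from the nearest boundary — within the 0.5 mm shell band (2 × 0.25).

shell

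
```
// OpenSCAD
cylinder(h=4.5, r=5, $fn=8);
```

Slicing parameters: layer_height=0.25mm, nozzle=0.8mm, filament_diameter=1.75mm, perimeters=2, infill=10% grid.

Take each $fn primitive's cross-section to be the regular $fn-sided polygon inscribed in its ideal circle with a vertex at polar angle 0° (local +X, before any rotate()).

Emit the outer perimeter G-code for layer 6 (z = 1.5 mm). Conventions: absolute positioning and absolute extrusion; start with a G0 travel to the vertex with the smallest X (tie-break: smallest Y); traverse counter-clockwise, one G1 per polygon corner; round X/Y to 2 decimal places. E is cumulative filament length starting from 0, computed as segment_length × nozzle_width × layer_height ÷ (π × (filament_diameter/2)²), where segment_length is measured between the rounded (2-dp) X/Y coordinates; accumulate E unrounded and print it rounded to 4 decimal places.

G0 X-5.00 Y0.00 Z1.50
G1 X-3.54 Y-3.54 E0.3184
G1 X0.00 Y-5.00 E0.6368
G1 X3.54 Y-3.54 E0.9552
G1 X5.00 Y0.00 E1.2736
G1 X3.54 Y3.54 E1.5920
G1 X0.00 Y5.00 E1.9104
G1 X-3.54 Y3.54 E2.2288
G1 X-5.00 Y0.00 E2.5472

At z = 1.5 mm: the r=5 cylinder contributes a regular 8-gon of circumradius 5. The outline is a single polygon with 8 vertices. Extrusion per mm of travel: 0.8 × 0.25 / (π × 0.875²) = 0.083150. Accumulating E over each segment gives final E = 2.5472.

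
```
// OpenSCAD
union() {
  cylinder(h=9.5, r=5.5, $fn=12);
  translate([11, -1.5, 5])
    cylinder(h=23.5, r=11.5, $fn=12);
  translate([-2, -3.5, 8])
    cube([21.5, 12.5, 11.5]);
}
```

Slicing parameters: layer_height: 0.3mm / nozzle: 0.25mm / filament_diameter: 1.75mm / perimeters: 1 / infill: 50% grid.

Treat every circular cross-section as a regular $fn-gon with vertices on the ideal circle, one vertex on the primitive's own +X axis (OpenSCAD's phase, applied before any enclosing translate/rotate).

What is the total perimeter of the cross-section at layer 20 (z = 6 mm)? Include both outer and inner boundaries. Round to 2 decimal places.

79.91 mm

At z = 6 mm: the cylinder: section is a regular 12-gon, circumradius r=5.5 (perimeter = 2·12·5.500·sin(180°/12) = 34.16 mm); the r=11.5 cylinder at (11, -1.5) gives a regular 12-gon of circumradius 11.5 (constant along its height) (perimeter = 2·12·11.500·sin(180°/12) = 71.43 mm); the cube at (-2, -3.5) is not intersected at this z (z outside [8, 19.5]); Combining (union): the regions partially overlap (shared area 42.19 mm²), so the edge portions inside another operand are dropped and the merged outline is re-measured after clipping — boundary = 79.91 mm. Overall, the cross-section is a single solid region. Total boundary length (outer) = 79.91 mm.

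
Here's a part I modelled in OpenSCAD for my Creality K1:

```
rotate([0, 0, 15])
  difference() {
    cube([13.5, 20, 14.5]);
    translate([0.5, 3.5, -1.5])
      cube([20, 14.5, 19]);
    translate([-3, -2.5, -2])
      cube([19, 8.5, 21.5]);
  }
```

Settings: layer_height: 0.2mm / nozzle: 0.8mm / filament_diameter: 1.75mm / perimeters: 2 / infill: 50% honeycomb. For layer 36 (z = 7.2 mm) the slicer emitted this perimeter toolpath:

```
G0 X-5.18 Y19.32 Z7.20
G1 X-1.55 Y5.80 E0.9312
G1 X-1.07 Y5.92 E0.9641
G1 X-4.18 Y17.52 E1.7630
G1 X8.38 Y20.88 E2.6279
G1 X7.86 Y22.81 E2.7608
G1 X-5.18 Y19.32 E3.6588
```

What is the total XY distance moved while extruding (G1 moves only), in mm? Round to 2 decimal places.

55.00 mm

Sum the Euclidean lengths of each G1 segment: total = 55.00 mm.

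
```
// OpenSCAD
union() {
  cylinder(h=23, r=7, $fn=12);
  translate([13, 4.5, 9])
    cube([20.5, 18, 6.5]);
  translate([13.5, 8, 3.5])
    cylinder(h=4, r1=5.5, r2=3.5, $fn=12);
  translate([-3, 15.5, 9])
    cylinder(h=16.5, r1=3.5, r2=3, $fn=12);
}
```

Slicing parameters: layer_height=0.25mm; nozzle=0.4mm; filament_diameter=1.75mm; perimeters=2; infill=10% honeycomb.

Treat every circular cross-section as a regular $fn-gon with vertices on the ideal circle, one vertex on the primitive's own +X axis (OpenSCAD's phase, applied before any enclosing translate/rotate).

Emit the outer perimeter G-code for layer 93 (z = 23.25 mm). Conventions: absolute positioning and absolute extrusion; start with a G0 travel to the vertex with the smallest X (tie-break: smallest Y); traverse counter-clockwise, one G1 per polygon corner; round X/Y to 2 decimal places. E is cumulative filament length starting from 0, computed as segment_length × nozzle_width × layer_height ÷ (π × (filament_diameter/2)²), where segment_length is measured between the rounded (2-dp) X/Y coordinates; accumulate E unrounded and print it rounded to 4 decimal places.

G0 X-6.07 Y15.50 Z23.25
G1 X-5.66 Y13.97 E0.0659
G1 X-4.53 Y12.84 E0.1323
G1 X-3.00 Y12.43 E0.1981
G1 X-1.47 Y12.84 E0.2640
G1 X-0.34 Y13.97 E0.3304
G1 X0.07 Y15.50 E0.3963
G1 X-0.34 Y17.03 E0.4622
G1 X-1.47 Y18.16 E0.5286
G1 X-3.00 Y18.57 E0.5944
G1 X-4.53 Y18.16 E0.6603
G1 X-5.66 Y17.03 E0.7267
G1 X-6.07 Y15.50 E0.7926

At z = 23.25 mm: the cylinder is absent (z outside [0, 23]); the cube at (13, 4.5) is absent (z outside [9, 15.5]); the cone at (13.5, 8) does not reach this height (z outside [3.5, 7.5]); the cone at (-3, 15.5) contributes a regular 12-gon of circumradius 3.068 (interpolated between r1=3.5 and r2=3 at t=0.864); Taking the union: only the cone at (-3, 15.5) is present, so the union is just that shape — 1 connected region. The outline is a single polygon with 12 vertices. Extrusion per mm of travel: 0.4 × 0.25 / (π × 0.875²) = 0.041575. Accumulating E over each segment gives final E = 0.7926.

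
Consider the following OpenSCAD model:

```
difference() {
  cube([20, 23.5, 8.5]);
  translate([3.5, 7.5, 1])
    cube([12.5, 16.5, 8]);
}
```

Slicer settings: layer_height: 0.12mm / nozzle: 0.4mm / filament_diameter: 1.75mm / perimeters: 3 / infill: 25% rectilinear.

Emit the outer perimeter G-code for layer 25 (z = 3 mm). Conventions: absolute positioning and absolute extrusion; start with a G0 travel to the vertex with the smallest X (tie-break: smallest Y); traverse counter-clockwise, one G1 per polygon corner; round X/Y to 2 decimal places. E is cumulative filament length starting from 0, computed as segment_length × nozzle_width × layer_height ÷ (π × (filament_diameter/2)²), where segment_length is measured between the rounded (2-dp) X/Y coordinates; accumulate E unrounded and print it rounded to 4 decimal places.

G0 X0.00 Y0.00 Z3.00
G1 X20.00 Y0.00 E0.3991
G1 X20.00 Y23.50 E0.8681
G1 X16.00 Y23.50 E0.9479
G1 X16.00 Y7.50 E1.2672
G1 X3.50 Y7.50 E1.5167
G1 X3.50 Y23.50 E1.8360
G1 X0.00 Y23.50 E1.9058
G1 X0.00 Y0.00 E2.3748

At z = 3 mm: the cube (footprint 20×23.5) is included at this height; the cube at (3.5, 7.5) (footprint 12.5×16.5) is included at this height; Taking the first minus the rest: starting from the 20×23.5 cube, the 12.5×16.5 cube at (3.5, 7.5) partially overlaps it — only the 200.00 mm² overlap (of its 206.25 mm²) is removed, clipping the outline — 1 connected region. The outline is a single polygon with 8 vertices. Extrusion per mm of travel: 0.4 × 0.12 / (π × 0.875²) = 0.019956. Accumulating E over each segment gives final E = 2.3748.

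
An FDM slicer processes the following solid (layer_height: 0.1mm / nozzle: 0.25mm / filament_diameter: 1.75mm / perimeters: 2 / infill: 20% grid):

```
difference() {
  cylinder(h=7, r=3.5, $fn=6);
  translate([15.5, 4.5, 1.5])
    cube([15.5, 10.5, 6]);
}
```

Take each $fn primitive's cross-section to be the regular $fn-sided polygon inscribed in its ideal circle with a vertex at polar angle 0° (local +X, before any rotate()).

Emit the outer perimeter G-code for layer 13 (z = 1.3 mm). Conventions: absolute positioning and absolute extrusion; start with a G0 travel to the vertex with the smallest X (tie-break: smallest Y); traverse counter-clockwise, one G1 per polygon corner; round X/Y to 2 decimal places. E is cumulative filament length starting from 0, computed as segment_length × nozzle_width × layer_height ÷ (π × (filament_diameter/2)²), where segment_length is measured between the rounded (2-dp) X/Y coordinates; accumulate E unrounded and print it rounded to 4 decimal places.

G0 X-3.50 Y0.00 Z1.30
G1 X-1.75 Y-3.03 E0.0364
G1 X1.75 Y-3.03 E0.0727
G1 X3.50 Y0.00 E0.1091
G1 X1.75 Y3.03 E0.1455
G1 X-1.75 Y3.03 E0.1819
G1 X-3.50 Y0.00 E0.2182

At z = 1.3 mm: the r=3.5 cylinder contributes a regular 6-gon of circumradius 3.5; the cube at (15.5, 4.5) is not intersected at this z (z outside [1.5, 7.5]); Taking the first minus the rest: none of the subtracted shapes is present at this height, so the r=3.5 cylinder is unchanged — 1 connected region. The outline is a single polygon with 6 vertices. Extrusion per mm of travel: 0.25 × 0.1 / (π × 0.875²) = 0.010394. Accumulating E over each segment gives final E = 0.2182.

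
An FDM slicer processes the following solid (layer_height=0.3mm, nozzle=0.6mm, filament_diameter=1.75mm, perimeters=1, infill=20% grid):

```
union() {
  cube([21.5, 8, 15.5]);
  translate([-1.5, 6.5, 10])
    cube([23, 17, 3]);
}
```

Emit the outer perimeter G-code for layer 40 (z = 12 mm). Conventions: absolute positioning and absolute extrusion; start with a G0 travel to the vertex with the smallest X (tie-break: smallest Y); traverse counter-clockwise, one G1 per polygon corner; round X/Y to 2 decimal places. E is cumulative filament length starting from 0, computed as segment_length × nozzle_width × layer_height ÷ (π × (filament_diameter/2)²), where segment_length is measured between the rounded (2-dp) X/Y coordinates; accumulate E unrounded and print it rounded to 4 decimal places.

G0 X-1.50 Y6.50 Z12.00
G1 X0.00 Y6.50 E0.1123
G1 X0.00 Y0.00 E0.5987
G1 X21.50 Y0.00 E2.2076
G1 X21.50 Y23.50 E3.9663
G1 X-1.50 Y23.50 E5.6875
G1 X-1.50 Y6.50 E6.9597

At z = 12 mm: the cube (footprint 21.5×8) is included at this height; the cube at (-1.5, 6.5) (footprint 23×17) is included at this height; Taking the union: the regions partially overlap (shared area 32.25 mm²), so overlapping operands fuse into one piece — 1 connected region. The outline is a single polygon with 6 vertices. Extrusion per mm of travel: 0.6 × 0.3 / (π × 0.875²) = 0.074835. Accumulating E over each segment gives final E = 6.9597.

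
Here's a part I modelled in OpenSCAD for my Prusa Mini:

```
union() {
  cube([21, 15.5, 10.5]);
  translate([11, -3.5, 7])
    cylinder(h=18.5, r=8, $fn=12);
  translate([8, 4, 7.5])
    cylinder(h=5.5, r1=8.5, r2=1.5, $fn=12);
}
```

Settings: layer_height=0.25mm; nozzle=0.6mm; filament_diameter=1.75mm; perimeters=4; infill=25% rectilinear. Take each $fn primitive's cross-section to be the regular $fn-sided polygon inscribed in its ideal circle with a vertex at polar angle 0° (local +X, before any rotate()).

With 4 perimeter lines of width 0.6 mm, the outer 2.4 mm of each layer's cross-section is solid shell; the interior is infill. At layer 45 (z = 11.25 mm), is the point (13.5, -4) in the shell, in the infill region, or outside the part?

infill

At z = 11.25 mm: the cube is not intersected at this z (z outside [0, 10.5]); the r=8 cylinder at (11, -3.5) contributes a regular 12-gon of circumradius 8; the cone at (8, 4): at t=0.682 of its height the radius interpolates to r₁+(r₂−r₁)t = 3.727, giving a regular 12-gon of that circumradius; Combining (union): the regions partially overlap (shared area 16.97 mm²), so overlapping operands fuse into one piece — 1 connected region. Overall, the cross-section is a single solid region. The nearest boundary edge runs (19.00, -3.50)→(17.93, -7.50); distance from the point to it = 5.18 mm. The point is inside the cross-section and 5.18 mm from the nearest boundary — more than the 2.4 mm shell width (4 × 0.6), so it's in the infill interior.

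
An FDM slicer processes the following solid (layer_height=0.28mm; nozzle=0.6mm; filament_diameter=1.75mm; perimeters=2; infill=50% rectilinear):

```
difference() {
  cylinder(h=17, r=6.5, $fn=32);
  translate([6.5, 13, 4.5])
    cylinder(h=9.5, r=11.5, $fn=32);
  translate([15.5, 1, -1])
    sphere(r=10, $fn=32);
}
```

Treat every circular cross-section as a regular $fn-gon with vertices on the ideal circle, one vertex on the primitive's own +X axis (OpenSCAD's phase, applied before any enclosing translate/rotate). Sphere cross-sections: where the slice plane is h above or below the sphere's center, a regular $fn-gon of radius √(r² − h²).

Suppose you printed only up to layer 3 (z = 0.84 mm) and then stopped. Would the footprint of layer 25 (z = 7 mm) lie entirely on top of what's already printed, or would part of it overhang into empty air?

part overhangs

Compare the two slices. At z = 0.84: the r=6.5 cylinder contributes a regular 32-gon of circumradius 6.5 (area = (32/2)·6.500²·sin(360°/32) = 131.88 mm²); the cylinder at (6.5, 13) is not intersected at this z (z outside [4.5, 14]); the r=10 sphere at (15.5, 1) slices to a regular 32-gon of circumradius 9.829 (√(r²−h²) with h=1.84 from center) (area = (32/2)·9.829²·sin(360°/32) = 301.58 mm²); Taking the first minus the rest: starting from the r=6.5 cylinder (131.88 mm²), the r=10 sphere at (15.5, 1) partially overlaps it — only the 2.37 mm² overlap (of its 301.58 mm²) is removed, clipping the outline — area = 129.51 mm². At z = 7: the cylinder: section is a regular 32-gon, circumradius r=6.5 (area = (32/2)·6.500²·sin(360°/32) = 131.88 mm²); the r=11.5 cylinder at (6.5, 13) gives a regular 32-gon of circumradius 11.5 (constant along its height) (area = (32/2)·11.500²·sin(360°/32) = 412.81 mm²); the r=10 sphere at (15.5, 1) slices to a regular 32-gon of circumradius 6.000 (√(r²−h²) with h=8 from center) (area = (32/2)·6.000²·sin(360°/32) = 112.37 mm²); After the difference (first − rest): starting from the r=6.5 cylinder (131.88 mm²), the r=11.5 cylinder at (6.5, 13) partially overlaps it — only the 23.14 mm² overlap (of its 412.81 mm²) is removed, clipping the outline; the r=10 sphere at (15.5, 1) misses the remaining region (no effect) — area = 108.74 mm². Checking containment: at z = 7 the cross-section extends beyond the z = 0.84 cross-section by about 1.99 mm².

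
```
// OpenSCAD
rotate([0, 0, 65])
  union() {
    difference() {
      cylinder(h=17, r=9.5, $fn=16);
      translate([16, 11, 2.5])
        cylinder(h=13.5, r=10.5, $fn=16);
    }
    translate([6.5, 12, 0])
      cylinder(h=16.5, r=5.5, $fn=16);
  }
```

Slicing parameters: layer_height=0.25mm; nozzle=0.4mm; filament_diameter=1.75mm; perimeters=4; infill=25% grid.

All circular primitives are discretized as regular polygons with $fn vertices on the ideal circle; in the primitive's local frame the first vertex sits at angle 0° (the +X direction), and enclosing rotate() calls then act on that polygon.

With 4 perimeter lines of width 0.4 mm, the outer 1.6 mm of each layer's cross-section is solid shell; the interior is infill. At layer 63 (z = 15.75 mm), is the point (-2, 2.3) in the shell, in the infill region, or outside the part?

infill

At z = 15.75 mm: the r=9.5 cylinder gives a regular 16-gon of circumradius 9.5 (constant along its height); the r=10.5 cylinder at (16, 11) gives a regular 16-gon of circumradius 10.5 (constant along its height); Taking the first minus the rest: starting from the r=9.5 cylinder, the r=10.5 cylinder at (16, 11) partially overlaps it — only the 0.81 mm² overlap (of its 337.53 mm²) is removed, clipping the outline — 1 connected region; the r=5.5 cylinder at (6.5, 12) contributes a regular 16-gon of circumradius 5.5; Combining (union): the regions partially overlap (shared area 4.25 mm²), so overlapping operands fuse into one piece — 1 connected region; (rotated 65° about Z; rotation is an isometry so areas/perimeters/island counts are preserved). Overall, the cross-section is a single solid region. Undo the 65° rotation: the query point maps to (1.239, 2.785) in the un-rotated model frame. The nearest boundary edge runs (0.00, 9.50)→(1.94, 9.11); distance from the point to it = 6.37 mm. The point is inside the cross-section and 6.37 mm from the nearest boundary — more than the 1.6 mm shell width (4 × 0.4), so it's in the infill interior.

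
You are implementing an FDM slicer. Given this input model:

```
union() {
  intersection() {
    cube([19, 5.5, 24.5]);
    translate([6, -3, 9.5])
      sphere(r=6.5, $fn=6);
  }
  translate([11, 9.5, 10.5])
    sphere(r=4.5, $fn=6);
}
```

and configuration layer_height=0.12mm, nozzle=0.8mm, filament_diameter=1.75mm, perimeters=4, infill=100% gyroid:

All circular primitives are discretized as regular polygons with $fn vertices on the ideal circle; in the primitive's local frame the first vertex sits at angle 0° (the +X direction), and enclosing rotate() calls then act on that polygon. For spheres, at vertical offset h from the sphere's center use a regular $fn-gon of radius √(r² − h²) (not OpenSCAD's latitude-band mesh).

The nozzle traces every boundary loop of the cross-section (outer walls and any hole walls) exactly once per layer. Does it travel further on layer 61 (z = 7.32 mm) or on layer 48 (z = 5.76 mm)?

Layer 61 (z = 7.32): the 19×5.5 cube contributes its full rectangle (perimeter 49.00 mm); the r=6.5 sphere at (6, -3) slices to a regular 6-gon of circumradius 6.124 (√(r²−h²) with h=2.18 from center) (perimeter = 2·6·6.124·sin(180°/6) = 36.74 mm); Keeping only the common overlap: the r=6.5 sphere at (6, -3) partially overlaps the 19×5.5 cube; clipping to the common part keeps 17.17 mm² — boundary = 20.23 mm; the r=4.5 sphere at (11, 9.5) slices to a regular 6-gon of circumradius 3.184 (√(r²−h²) with h=3.18 from center) (perimeter = 2·6·3.184·sin(180°/6) = 19.10 mm); Merging all regions: the 2 present regions are separate (no shared area or edge), so areas and boundary lengths simply add and each stays a separate island — boundary = 39.33 mm. So its perimeter = 39.33 mm. Layer 48 (z = 5.76): the cube (footprint 19×5.5) is included at this height (perimeter 49.00 mm); the r=6.5 sphere at (6, -3) contributes a regular 6-gon of circumradius √(6.5²−3.74²) = 5.316 (perimeter = 2·6·5.316·sin(180°/6) = 31.90 mm); Keeping only the common overlap: the r=6.5 sphere at (6, -3) partially overlaps the 19×5.5 cube; clipping to the common part keeps 10.01 mm² — boundary = 16.19 mm; the sphere at (11, 9.5) is not intersected at this z (|z−center|=4.740 > r=4.5); Taking the union: only the result so far is present, so the union is just that shape — boundary = 16.19 mm. So its perimeter = 16.19 mm. Layer 61 is larger (39.33 vs 16.19 mm).

layer 61 (z = 7.32 mm)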